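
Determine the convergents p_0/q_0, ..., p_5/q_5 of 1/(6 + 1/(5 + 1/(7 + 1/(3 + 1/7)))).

0/1, 1/6, 5/31, 36/223, 113/700, 827/5123

Using the convergent recurrence p_i = a_i*p_{i-1} + p_{i-2}, q_i = a_i*q_{i-1} + q_{i-2} with p_{-2}=0, p_{-1}=1, q_{-2}=1, q_{-1}=0:
  i=0: a_0=0, p_0 = 0*1 + 0 = 0, q_0 = 0*0 + 1 = 1.
  i=1: a_1=6, p_1 = 6*0 + 1 = 1, q_1 = 6*1 + 0 = 6.
  i=2: a_2=5, p_2 = 5*1 + 0 = 5, q_2 = 5*6 + 1 = 31.
  i=3: a_3=7, p_3 = 7*5 + 1 = 36, q_3 = 7*31 + 6 = 223.
  i=4: a_4=3, p_4 = 3*36 + 5 = 113, q_4 = 3*223 + 31 = 700.
  i=5: a_5=7, p_5 = 7*113 + 36 = 827, q_5 = 7*700 + 223 = 5123.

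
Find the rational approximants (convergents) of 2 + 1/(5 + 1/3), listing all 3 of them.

Using the convergent recurrence p_i = a_i*p_{i-1} + p_{i-2}, q_i = a_i*q_{i-1} + q_{i-2} with p_{-2}=0, p_{-1}=1, q_{-2}=1, q_{-1}=0:
  i=0: a_0=2, p_0 = 2*1 + 0 = 2, q_0 = 2*0 + 1 = 1.
  i=1: a_1=5, p_1 = 5*2 + 1 = 11, q_1 = 5*1 + 0 = 5.
  i=2: a_2=3, p_2 = 3*11 + 2 = 35, q_2 = 3*5 + 1 = 16.

2/1, 11/5, 35/16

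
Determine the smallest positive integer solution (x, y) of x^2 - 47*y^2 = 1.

(x, y) = (48, 7)

First expand sqrt(47) as a continued fraction. With x_i = (sqrt(47) + m_i)/d_i and (m_0, d_0) = (0, 1): a_0 = floor(sqrt(47)) = 6, since 6^2 = 36 <= 47 < 49 = 7^2.
Iterate m_{i+1} = d_i*a_i - m_i, d_{i+1} = (47 - m_{i+1}^2)/d_i, a_{i+1} = floor((a_0 + m_{i+1})/d_{i+1}):
  m_1 = 1*6 - 0 = 6, d_1 = (47 - 6^2)/1 = 11/1 = 11, a_1 = floor((6 + 6)/11) = 1.
  m_2 = 11*1 - 6 = 5, d_2 = (47 - 5^2)/11 = 22/11 = 2, a_2 = floor((6 + 5)/2) = 5.
  m_3 = 2*5 - 5 = 5, d_3 = (47 - 5^2)/2 = 22/2 = 11, a_3 = floor((6 + 5)/11) = 1.
  m_4 = 11*1 - 5 = 6, d_4 = (47 - 6^2)/11 = 11/11 = 1, a_4 = floor((6 + 6)/1) = 12.
  m_5 = 1*12 - 6 = 6, d_5 = (47 - 6^2)/1 = 11/1 = 11: (m_5, d_5) = (m_1, d_1) = (6, 11), so from here the quotients repeat a_1, ..., a_4; the period length is 4.
So sqrt(47) = [6; (1, 5, 1, 12)] with period length k = 4.
k is even, so the fundamental solution of x^2 - 47y^2 = 1 is (p_{k-1}, q_{k-1}) = (p_3, q_3); compute convergents through index 3.
Convergents (p_i = a_i*p_{i-1} + p_{i-2}, q_i = a_i*q_{i-1} + q_{i-2} with p_{-2}=0, p_{-1}=1, q_{-2}=1, q_{-1}=0):
  i=0: a_0=6, p_0 = 6*1 + 0 = 6, q_0 = 6*0 + 1 = 1.
  i=1: a_1=1, p_1 = 1*6 + 1 = 7, q_1 = 1*1 + 0 = 1.
  i=2: a_2=5, p_2 = 5*7 + 6 = 41, q_2 = 5*1 + 1 = 6.
  i=3: a_3=1, p_3 = 1*41 + 7 = 48, q_3 = 1*6 + 1 = 7.
Check: 48^2 - 47*7^2 = 2304 - 2303 = 1, so (x, y) = (48, 7) solves the equation, and by the theorem it is the least positive solution.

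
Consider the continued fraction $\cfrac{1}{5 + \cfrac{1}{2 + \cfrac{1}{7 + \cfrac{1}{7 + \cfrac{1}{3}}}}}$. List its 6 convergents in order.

0/1, 1/5, 2/11, 15/82, 107/585, 336/1837

Using the convergent recurrence p_i = a_i*p_{i-1} + p_{i-2}, q_i = a_i*q_{i-1} + q_{i-2} with p_{-2}=0, p_{-1}=1, q_{-2}=1, q_{-1}=0:
  i=0: a_0=0, p_0 = 0*1 + 0 = 0, q_0 = 0*0 + 1 = 1.
  i=1: a_1=5, p_1 = 5*0 + 1 = 1, q_1 = 5*1 + 0 = 5.
  i=2: a_2=2, p_2 = 2*1 + 0 = 2, q_2 = 2*5 + 1 = 11.
  i=3: a_3=7, p_3 = 7*2 + 1 = 15, q_3 = 7*11 + 5 = 82.
  i=4: a_4=7, p_4 = 7*15 + 2 = 107, q_4 = 7*82 + 11 = 585.
  i=5: a_5=3, p_5 = 3*107 + 15 = 336, q_5 = 3*585 + 82 = 1837.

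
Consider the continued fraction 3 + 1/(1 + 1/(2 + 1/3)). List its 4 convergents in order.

Using the convergent recurrence p_i = a_i*p_{i-1} + p_{i-2}, q_i = a_i*q_{i-1} + q_{i-2} with p_{-2}=0, p_{-1}=1, q_{-2}=1, q_{-1}=0:
  i=0: a_0=3, p_0 = 3*1 + 0 = 3, q_0 = 3*0 + 1 = 1.
  i=1: a_1=1, p_1 = 1*3 + 1 = 4, q_1 = 1*1 + 0 = 1.
  i=2: a_2=2, p_2 = 2*4 + 3 = 11, q_2 = 2*1 + 1 = 3.
  i=3: a_3=3, p_3 = 3*11 + 4 = 37, q_3 = 3*3 + 1 = 10.

3/1, 4/1, 11/3, 37/10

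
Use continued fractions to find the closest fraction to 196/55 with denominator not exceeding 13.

Expand x = 196/55 as a continued fraction with the Euclidean algorithm:
  196 = 3*55 + 31, so a_0 = 3.
  55 = 1*31 + 24, so a_1 = 1.
  31 = 1*24 + 7, so a_2 = 1.
  24 = 3*7 + 3, so a_3 = 3.
  7 = 2*3 + 1, so a_4 = 2.
  3 = 3*1 + 0, so a_5 = 3.
so x = [3; 1, 1, 3, 2, 3].
Convergents (p_i = a_i*p_{i-1} + p_{i-2}, q_i = a_i*q_{i-1} + q_{i-2} with p_{-2}=0, p_{-1}=1, q_{-2}=1, q_{-1}=0), until the denominator exceeds 13:
  i=0: a_0=3, p_0 = 3*1 + 0 = 3, q_0 = 3*0 + 1 = 1.
  i=1: a_1=1, p_1 = 1*3 + 1 = 4, q_1 = 1*1 + 0 = 1.
  i=2: a_2=1, p_2 = 1*4 + 3 = 7, q_2 = 1*1 + 1 = 2.
  i=3: a_3=3, p_3 = 3*7 + 4 = 25, q_3 = 3*2 + 1 = 7.
  i=4: a_4=2, p_4 = 2*25 + 7 = 57, q_4 = 2*7 + 2 = 16.
q_4 = 16 > 13, so the last convergent with denominator <= 13 is p_3/q_3 = 25/7.
The closest fraction with denominator <= 13 is either p_3/q_3 or the intermediate fraction (k*p_3 + p_2)/(k*q_3 + q_2) with the largest k >= 1 whose denominator stays <= 13; these approach x as k grows, and every other convergent or intermediate fraction in range is farther away.
Largest k: floor((13 - q_2)/q_3) = floor((13 - 2)/7) = 1.
That gives (1*25 + 7)/(1*7 + 2) = 32/9.
Compare the errors: |x - 25/7| = |196*7 - 25*55|/(55*7) = 3/385, and |x - 32/9| = |196*9 - 32*55|/(55*9) = 4/495.
Cross-multiplying, 3*495 = 1485 < 1540 = 4*385, so 3/385 is smaller: the convergent 25/7 is closer to x than 32/9.

25/7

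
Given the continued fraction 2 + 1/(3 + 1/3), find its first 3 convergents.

2/1, 7/3, 23/10

Using the convergent recurrence p_i = a_i*p_{i-1} + p_{i-2}, q_i = a_i*q_{i-1} + q_{i-2} with p_{-2}=0, p_{-1}=1, q_{-2}=1, q_{-1}=0:
  i=0: a_0=2, p_0 = 2*1 + 0 = 2, q_0 = 2*0 + 1 = 1.
  i=1: a_1=3, p_1 = 3*2 + 1 = 7, q_1 = 3*1 + 0 = 3.
  i=2: a_2=3, p_2 = 3*7 + 2 = 23, q_2 = 3*3 + 1 = 10.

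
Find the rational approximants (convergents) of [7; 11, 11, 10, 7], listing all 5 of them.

7/1, 78/11, 865/122, 8728/1231, 61961/8739

Using the convergent recurrence p_i = a_i*p_{i-1} + p_{i-2}, q_i = a_i*q_{i-1} + q_{i-2} with p_{-2}=0, p_{-1}=1, q_{-2}=1, q_{-1}=0:
  i=0: a_0=7, p_0 = 7*1 + 0 = 7, q_0 = 7*0 + 1 = 1.
  i=1: a_1=11, p_1 = 11*7 + 1 = 78, q_1 = 11*1 + 0 = 11.
  i=2: a_2=11, p_2 = 11*78 + 7 = 865, q_2 = 11*11 + 1 = 122.
  i=3: a_3=10, p_3 = 10*865 + 78 = 8728, q_3 = 10*122 + 11 = 1231.
  i=4: a_4=7, p_4 = 7*8728 + 865 = 61961, q_4 = 7*1231 + 122 = 8739.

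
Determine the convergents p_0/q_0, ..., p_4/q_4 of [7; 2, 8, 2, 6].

Using the convergent recurrence p_i = a_i*p_{i-1} + p_{i-2}, q_i = a_i*q_{i-1} + q_{i-2} with p_{-2}=0, p_{-1}=1, q_{-2}=1, q_{-1}=0:
  i=0: a_0=7, p_0 = 7*1 + 0 = 7, q_0 = 7*0 + 1 = 1.
  i=1: a_1=2, p_1 = 2*7 + 1 = 15, q_1 = 2*1 + 0 = 2.
  i=2: a_2=8, p_2 = 8*15 + 7 = 127, q_2 = 8*2 + 1 = 17.
  i=3: a_3=2, p_3 = 2*127 + 15 = 269, q_3 = 2*17 + 2 = 36.
  i=4: a_4=6, p_4 = 6*269 + 127 = 1741, q_4 = 6*36 + 17 = 233.

7/1, 15/2, 127/17, 269/36, 1741/233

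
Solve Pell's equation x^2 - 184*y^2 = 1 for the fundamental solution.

First expand sqrt(184) as a continued fraction. With x_i = (sqrt(184) + m_i)/d_i and (m_0, d_0) = (0, 1): a_0 = floor(sqrt(184)) = 13, since 13^2 = 169 <= 184 < 196 = 14^2.
Iterate m_{i+1} = d_i*a_i - m_i, d_{i+1} = (184 - m_{i+1}^2)/d_i, a_{i+1} = floor((a_0 + m_{i+1})/d_{i+1}):
  m_1 = 1*13 - 0 = 13, d_1 = (184 - 13^2)/1 = 15/1 = 15, a_1 = floor((13 + 13)/15) = 1.
  m_2 = 15*1 - 13 = 2, d_2 = (184 - 2^2)/15 = 180/15 = 12, a_2 = floor((13 + 2)/12) = 1.
  m_3 = 12*1 - 2 = 10, d_3 = (184 - 10^2)/12 = 84/12 = 7, a_3 = floor((13 + 10)/7) = 3.
  m_4 = 7*3 - 10 = 11, d_4 = (184 - 11^2)/7 = 63/7 = 9, a_4 = floor((13 + 11)/9) = 2.
  m_5 = 9*2 - 11 = 7, d_5 = (184 - 7^2)/9 = 135/9 = 15, a_5 = floor((13 + 7)/15) = 1.
  m_6 = 15*1 - 7 = 8, d_6 = (184 - 8^2)/15 = 120/15 = 8, a_6 = floor((13 + 8)/8) = 2.
  m_7 = 8*2 - 8 = 8, d_7 = (184 - 8^2)/8 = 120/8 = 15, a_7 = floor((13 + 8)/15) = 1.
  m_8 = 15*1 - 8 = 7, d_8 = (184 - 7^2)/15 = 135/15 = 9, a_8 = floor((13 + 7)/9) = 2.
  m_9 = 9*2 - 7 = 11, d_9 = (184 - 11^2)/9 = 63/9 = 7, a_9 = floor((13 + 11)/7) = 3.
  m_10 = 7*3 - 11 = 10, d_10 = (184 - 10^2)/7 = 84/7 = 12, a_10 = floor((13 + 10)/12) = 1.
  m_11 = 12*1 - 10 = 2, d_11 = (184 - 2^2)/12 = 180/12 = 15, a_11 = floor((13 + 2)/15) = 1.
  m_12 = 15*1 - 2 = 13, d_12 = (184 - 13^2)/15 = 15/15 = 1, a_12 = floor((13 + 13)/1) = 26.
  m_13 = 1*26 - 13 = 13, d_13 = (184 - 13^2)/1 = 15/1 = 15: (m_13, d_13) = (m_1, d_1) = (13, 15), so from here the quotients repeat a_1, ..., a_12; the period length is 12.
So sqrt(184) = [13; (1, 1, 3, 2, 1, 2, 1, 2, 3, 1, 1, 26)] with period length k = 12.
k is even, so the fundamental solution of x^2 - 184y^2 = 1 is (p_{k-1}, q_{k-1}) = (p_11, q_11); compute convergents through index 11.
Convergents (p_i = a_i*p_{i-1} + p_{i-2}, q_i = a_i*q_{i-1} + q_{i-2} with p_{-2}=0, p_{-1}=1, q_{-2}=1, q_{-1}=0):
  i=0: a_0=13, p_0 = 13*1 + 0 = 13, q_0 = 13*0 + 1 = 1.
  i=1: a_1=1, p_1 = 1*13 + 1 = 14, q_1 = 1*1 + 0 = 1.
  i=2: a_2=1, p_2 = 1*14 + 13 = 27, q_2 = 1*1 + 1 = 2.
  i=3: a_3=3, p_3 = 3*27 + 14 = 95, q_3 = 3*2 + 1 = 7.
  i=4: a_4=2, p_4 = 2*95 + 27 = 217, q_4 = 2*7 + 2 = 16.
  i=5: a_5=1, p_5 = 1*217 + 95 = 312, q_5 = 1*16 + 7 = 23.
  i=6: a_6=2, p_6 = 2*312 + 217 = 841, q_6 = 2*23 + 16 = 62.
  i=7: a_7=1, p_7 = 1*841 + 312 = 1153, q_7 = 1*62 + 23 = 85.
  i=8: a_8=2, p_8 = 2*1153 + 841 = 3147, q_8 = 2*85 + 62 = 232.
  i=9: a_9=3, p_9 = 3*3147 + 1153 = 10594, q_9 = 3*232 + 85 = 781.
  i=10: a_10=1, p_10 = 1*10594 + 3147 = 13741, q_10 = 1*781 + 232 = 1013.
  i=11: a_11=1, p_11 = 1*13741 + 10594 = 24335, q_11 = 1*1013 + 781 = 1794.
Check: 24335^2 - 184*1794^2 = 592192225 - 592192224 = 1, so (x, y) = (24335, 1794) solves the equation, and by the theorem it is the least positive solution.

(x, y) = (24335, 1794)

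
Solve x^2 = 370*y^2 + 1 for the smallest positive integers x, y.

(x, y) = (213859, 11118)

First expand sqrt(370) as a continued fraction. With x_i = (sqrt(370) + m_i)/d_i and (m_0, d_0) = (0, 1): a_0 = floor(sqrt(370)) = 19, since 19^2 = 361 <= 370 < 400 = 20^2.
Iterate m_{i+1} = d_i*a_i - m_i, d_{i+1} = (370 - m_{i+1}^2)/d_i, a_{i+1} = floor((a_0 + m_{i+1})/d_{i+1}):
  m_1 = 1*19 - 0 = 19, d_1 = (370 - 19^2)/1 = 9/1 = 9, a_1 = floor((19 + 19)/9) = 4.
  m_2 = 9*4 - 19 = 17, d_2 = (370 - 17^2)/9 = 81/9 = 9, a_2 = floor((19 + 17)/9) = 4.
  m_3 = 9*4 - 17 = 19, d_3 = (370 - 19^2)/9 = 9/9 = 1, a_3 = floor((19 + 19)/1) = 38.
  m_4 = 1*38 - 19 = 19, d_4 = (370 - 19^2)/1 = 9/1 = 9: (m_4, d_4) = (m_1, d_1) = (19, 9), so from here the quotients repeat a_1, ..., a_3; the period length is 3.
So sqrt(370) = [19; (4, 4, 38)] with period length k = 3.
k is odd, so (p_{k-1}, q_{k-1}) only solves x^2 - 370y^2 = -1 and the fundamental solution of x^2 - 370y^2 = 1 is (p_{2k-1}, q_{2k-1}) = (p_5, q_5); compute convergents through index 5, running through the period twice.
Convergents (p_i = a_i*p_{i-1} + p_{i-2}, q_i = a_i*q_{i-1} + q_{i-2} with p_{-2}=0, p_{-1}=1, q_{-2}=1, q_{-1}=0):
  i=0: a_0=19, p_0 = 19*1 + 0 = 19, q_0 = 19*0 + 1 = 1.
  i=1: a_1=4, p_1 = 4*19 + 1 = 77, q_1 = 4*1 + 0 = 4.
  i=2: a_2=4, p_2 = 4*77 + 19 = 327, q_2 = 4*4 + 1 = 17.
  i=3: a_3=38, p_3 = 38*327 + 77 = 12503, q_3 = 38*17 + 4 = 650.
  i=4: a_4=4, p_4 = 4*12503 + 327 = 50339, q_4 = 4*650 + 17 = 2617.
  i=5: a_5=4, p_5 = 4*50339 + 12503 = 213859, q_5 = 4*2617 + 650 = 11118.
Indeed p_2^2 - 370*q_2^2 = 106929 - 106930 = -1, not +1.
Check: 213859^2 - 370*11118^2 = 45735671881 - 45735671880 = 1, so (x, y) = (213859, 11118) solves the equation, and by the theorem it is the least positive solution.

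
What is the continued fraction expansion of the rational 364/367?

[0; 1, 121, 3]

Run the Euclidean algorithm on 364 and 367; the successive quotients are the partial quotients a_0, a_1, ... (each step inverts the fractional part left over by the previous one):
  364 = 0*367 + 364, so a_0 = 0.
  367 = 1*364 + 3, so a_1 = 1.
  364 = 121*3 + 1, so a_2 = 121.
  3 = 3*1 + 0, so a_3 = 3.
The remainder reaches 0 after 4 divisions, so the expansion has 4 partial quotients, read off in order.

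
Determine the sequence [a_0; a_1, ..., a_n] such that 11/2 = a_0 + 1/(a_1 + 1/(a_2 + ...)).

[5; 2]

Run the Euclidean algorithm on 11 and 2; the successive quotients are the partial quotients a_0, a_1, ... (each step inverts the fractional part left over by the previous one):
  11 = 5*2 + 1, so a_0 = 5.
  2 = 2*1 + 0, so a_1 = 2.
The remainder reaches 0 after 2 divisions, so the expansion has 2 partial quotients, read off in order.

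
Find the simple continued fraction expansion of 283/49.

[5; 1, 3, 2, 5]

Run the Euclidean algorithm on 283 and 49; the successive quotients are the partial quotients a_0, a_1, ... (each step inverts the fractional part left over by the previous one):
  283 = 5*49 + 38, so a_0 = 5.
  49 = 1*38 + 11, so a_1 = 1.
  38 = 3*11 + 5, so a_2 = 3.
  11 = 2*5 + 1, so a_3 = 2.
  5 = 5*1 + 0, so a_4 = 5.
The remainder reaches 0 after 5 divisions, so the expansion has 5 partial quotients, read off in order.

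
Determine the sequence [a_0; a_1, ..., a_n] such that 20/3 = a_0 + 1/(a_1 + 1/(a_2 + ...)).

Run the Euclidean algorithm on 20 and 3; the successive quotients are the partial quotients a_0, a_1, ... (each step inverts the fractional part left over by the previous one):
  20 = 6*3 + 2, so a_0 = 6.
  3 = 1*2 + 1, so a_1 = 1.
  2 = 2*1 + 0, so a_2 = 2.
The remainder reaches 0 after 3 divisions, so the expansion has 3 partial quotients, read off in order.

[6; 1, 2]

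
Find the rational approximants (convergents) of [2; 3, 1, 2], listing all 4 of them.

2/1, 7/3, 9/4, 25/11

Using the convergent recurrence p_i = a_i*p_{i-1} + p_{i-2}, q_i = a_i*q_{i-1} + q_{i-2} with p_{-2}=0, p_{-1}=1, q_{-2}=1, q_{-1}=0:
  i=0: a_0=2, p_0 = 2*1 + 0 = 2, q_0 = 2*0 + 1 = 1.
  i=1: a_1=3, p_1 = 3*2 + 1 = 7, q_1 = 3*1 + 0 = 3.
  i=2: a_2=1, p_2 = 1*7 + 2 = 9, q_2 = 1*3 + 1 = 4.
  i=3: a_3=2, p_3 = 2*9 + 7 = 25, q_3 = 2*4 + 3 = 11.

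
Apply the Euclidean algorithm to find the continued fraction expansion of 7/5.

[1; 2, 2]

Run the Euclidean algorithm on 7 and 5; the successive quotients are the partial quotients a_0, a_1, ... (each step inverts the fractional part left over by the previous one):
  7 = 1*5 + 2, so a_0 = 1.
  5 = 2*2 + 1, so a_1 = 2.
  2 = 2*1 + 0, so a_2 = 2.
The remainder reaches 0 after 3 divisions, so the expansion has 3 partial quotients, read off in order.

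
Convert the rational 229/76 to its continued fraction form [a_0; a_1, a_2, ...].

Run the Euclidean algorithm on 229 and 76; the successive quotients are the partial quotients a_0, a_1, ... (each step inverts the fractional part left over by the previous one):
  229 = 3*76 + 1, so a_0 = 3.
  76 = 76*1 + 0, so a_1 = 76.
The remainder reaches 0 after 2 divisions, so the expansion has 2 partial quotients, read off in order.

[3; 76]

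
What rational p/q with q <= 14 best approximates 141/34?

29/7

Expand x = 141/34 as a continued fraction with the Euclidean algorithm:
  141 = 4*34 + 5, so a_0 = 4.
  34 = 6*5 + 4, so a_1 = 6.
  5 = 1*4 + 1, so a_2 = 1.
  4 = 4*1 + 0, so a_3 = 4.
so x = [4; 6, 1, 4].
Convergents (p_i = a_i*p_{i-1} + p_{i-2}, q_i = a_i*q_{i-1} + q_{i-2} with p_{-2}=0, p_{-1}=1, q_{-2}=1, q_{-1}=0), until the denominator exceeds 14:
  i=0: a_0=4, p_0 = 4*1 + 0 = 4, q_0 = 4*0 + 1 = 1.
  i=1: a_1=6, p_1 = 6*4 + 1 = 25, q_1 = 6*1 + 0 = 6.
  i=2: a_2=1, p_2 = 1*25 + 4 = 29, q_2 = 1*6 + 1 = 7.
  i=3: a_3=4, p_3 = 4*29 + 25 = 141, q_3 = 4*7 + 6 = 34.
q_3 = 34 > 14, so the last convergent with denominator <= 14 is p_2/q_2 = 29/7.
The closest fraction with denominator <= 14 is either p_2/q_2 or the intermediate fraction (k*p_2 + p_1)/(k*q_2 + q_1) with the largest k >= 1 whose denominator stays <= 14; these approach x as k grows, and every other convergent or intermediate fraction in range is farther away.
Largest k: floor((14 - q_1)/q_2) = floor((14 - 6)/7) = 1.
That gives (1*29 + 25)/(1*7 + 6) = 54/13.
Compare the errors: |x - 29/7| = |141*7 - 29*34|/(34*7) = 1/238, and |x - 54/13| = |141*13 - 54*34|/(34*13) = 3/442.
Cross-multiplying, 1*442 = 442 < 714 = 3*238, so 1/238 is smaller: the convergent 29/7 is closer to x than 54/13.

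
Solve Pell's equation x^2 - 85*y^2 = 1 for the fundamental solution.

First expand sqrt(85) as a continued fraction. With x_i = (sqrt(85) + m_i)/d_i and (m_0, d_0) = (0, 1): a_0 = floor(sqrt(85)) = 9, since 9^2 = 81 <= 85 < 100 = 10^2.
Iterate m_{i+1} = d_i*a_i - m_i, d_{i+1} = (85 - m_{i+1}^2)/d_i, a_{i+1} = floor((a_0 + m_{i+1})/d_{i+1}):
  m_1 = 1*9 - 0 = 9, d_1 = (85 - 9^2)/1 = 4/1 = 4, a_1 = floor((9 + 9)/4) = 4.
  m_2 = 4*4 - 9 = 7, d_2 = (85 - 7^2)/4 = 36/4 = 9, a_2 = floor((9 + 7)/9) = 1.
  m_3 = 9*1 - 7 = 2, d_3 = (85 - 2^2)/9 = 81/9 = 9, a_3 = floor((9 + 2)/9) = 1.
  m_4 = 9*1 - 2 = 7, d_4 = (85 - 7^2)/9 = 36/9 = 4, a_4 = floor((9 + 7)/4) = 4.
  m_5 = 4*4 - 7 = 9, d_5 = (85 - 9^2)/4 = 4/4 = 1, a_5 = floor((9 + 9)/1) = 18.
  m_6 = 1*18 - 9 = 9, d_6 = (85 - 9^2)/1 = 4/1 = 4: (m_6, d_6) = (m_1, d_1) = (9, 4), so from here the quotients repeat a_1, ..., a_5; the period length is 5.
So sqrt(85) = [9; (4, 1, 1, 4, 18)] with period length k = 5.
k is odd, so (p_{k-1}, q_{k-1}) only solves x^2 - 85y^2 = -1 and the fundamental solution of x^2 - 85y^2 = 1 is (p_{2k-1}, q_{2k-1}) = (p_9, q_9); compute convergents through index 9, running through the period twice.
Convergents (p_i = a_i*p_{i-1} + p_{i-2}, q_i = a_i*q_{i-1} + q_{i-2} with p_{-2}=0, p_{-1}=1, q_{-2}=1, q_{-1}=0):
  i=0: a_0=9, p_0 = 9*1 + 0 = 9, q_0 = 9*0 + 1 = 1.
  i=1: a_1=4, p_1 = 4*9 + 1 = 37, q_1 = 4*1 + 0 = 4.
  i=2: a_2=1, p_2 = 1*37 + 9 = 46, q_2 = 1*4 + 1 = 5.
  i=3: a_3=1, p_3 = 1*46 + 37 = 83, q_3 = 1*5 + 4 = 9.
  i=4: a_4=4, p_4 = 4*83 + 46 = 378, q_4 = 4*9 + 5 = 41.
  i=5: a_5=18, p_5 = 18*378 + 83 = 6887, q_5 = 18*41 + 9 = 747.
  i=6: a_6=4, p_6 = 4*6887 + 378 = 27926, q_6 = 4*747 + 41 = 3029.
  i=7: a_7=1, p_7 = 1*27926 + 6887 = 34813, q_7 = 1*3029 + 747 = 3776.
  i=8: a_8=1, p_8 = 1*34813 + 27926 = 62739, q_8 = 1*3776 + 3029 = 6805.
  i=9: a_9=4, p_9 = 4*62739 + 34813 = 285769, q_9 = 4*6805 + 3776 = 30996.
Indeed p_4^2 - 85*q_4^2 = 142884 - 142885 = -1, not +1.
Check: 285769^2 - 85*30996^2 = 81663921361 - 81663921360 = 1, so (x, y) = (285769, 30996) solves the equation, and by the theorem it is the least positive solution.

(x, y) = (285769, 30996)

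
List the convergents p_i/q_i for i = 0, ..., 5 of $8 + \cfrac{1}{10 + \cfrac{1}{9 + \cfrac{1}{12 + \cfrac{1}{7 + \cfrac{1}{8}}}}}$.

8/1, 81/10, 737/91, 8925/1102, 63212/7805, 514621/63542

Using the convergent recurrence p_i = a_i*p_{i-1} + p_{i-2}, q_i = a_i*q_{i-1} + q_{i-2} with p_{-2}=0, p_{-1}=1, q_{-2}=1, q_{-1}=0:
  i=0: a_0=8, p_0 = 8*1 + 0 = 8, q_0 = 8*0 + 1 = 1.
  i=1: a_1=10, p_1 = 10*8 + 1 = 81, q_1 = 10*1 + 0 = 10.
  i=2: a_2=9, p_2 = 9*81 + 8 = 737, q_2 = 9*10 + 1 = 91.
  i=3: a_3=12, p_3 = 12*737 + 81 = 8925, q_3 = 12*91 + 10 = 1102.
  i=4: a_4=7, p_4 = 7*8925 + 737 = 63212, q_4 = 7*1102 + 91 = 7805.
  i=5: a_5=8, p_5 = 8*63212 + 8925 = 514621, q_5 = 8*7805 + 1102 = 63542.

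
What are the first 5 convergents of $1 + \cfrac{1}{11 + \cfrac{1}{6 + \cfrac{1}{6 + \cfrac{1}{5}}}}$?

Using the convergent recurrence p_i = a_i*p_{i-1} + p_{i-2}, q_i = a_i*q_{i-1} + q_{i-2} with p_{-2}=0, p_{-1}=1, q_{-2}=1, q_{-1}=0:
  i=0: a_0=1, p_0 = 1*1 + 0 = 1, q_0 = 1*0 + 1 = 1.
  i=1: a_1=11, p_1 = 11*1 + 1 = 12, q_1 = 11*1 + 0 = 11.
  i=2: a_2=6, p_2 = 6*12 + 1 = 73, q_2 = 6*11 + 1 = 67.
  i=3: a_3=6, p_3 = 6*73 + 12 = 450, q_3 = 6*67 + 11 = 413.
  i=4: a_4=5, p_4 = 5*450 + 73 = 2323, q_4 = 5*413 + 67 = 2132.

1/1, 12/11, 73/67, 450/413, 2323/2132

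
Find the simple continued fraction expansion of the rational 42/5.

Run the Euclidean algorithm on 42 and 5; the successive quotients are the partial quotients a_0, a_1, ... (each step inverts the fractional part left over by the previous one):
  42 = 8*5 + 2, so a_0 = 8.
  5 = 2*2 + 1, so a_1 = 2.
  2 = 2*1 + 0, so a_2 = 2.
The remainder reaches 0 after 3 divisions, so the expansion has 3 partial quotients, read off in order.

[8; 2, 2]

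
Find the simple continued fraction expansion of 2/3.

Run the Euclidean algorithm on 2 and 3; the successive quotients are the partial quotients a_0, a_1, ... (each step inverts the fractional part left over by the previous one):
  2 = 0*3 + 2, so a_0 = 0.
  3 = 1*2 + 1, so a_1 = 1.
  2 = 2*1 + 0, so a_2 = 2.
The remainder reaches 0 after 3 divisions, so the expansion has 3 partial quotients, read off in order.

[0; 1, 2]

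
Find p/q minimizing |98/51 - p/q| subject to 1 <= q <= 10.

Expand x = 98/51 as a continued fraction with the Euclidean algorithm:
  98 = 1*51 + 47, so a_0 = 1.
  51 = 1*47 + 4, so a_1 = 1.
  47 = 11*4 + 3, so a_2 = 11.
  4 = 1*3 + 1, so a_3 = 1.
  3 = 3*1 + 0, so a_4 = 3.
so x = [1; 1, 11, 1, 3].
Convergents (p_i = a_i*p_{i-1} + p_{i-2}, q_i = a_i*q_{i-1} + q_{i-2} with p_{-2}=0, p_{-1}=1, q_{-2}=1, q_{-1}=0), until the denominator exceeds 10:
  i=0: a_0=1, p_0 = 1*1 + 0 = 1, q_0 = 1*0 + 1 = 1.
  i=1: a_1=1, p_1 = 1*1 + 1 = 2, q_1 = 1*1 + 0 = 1.
  i=2: a_2=11, p_2 = 11*2 + 1 = 23, q_2 = 11*1 + 1 = 12.
q_2 = 12 > 10, so the last convergent with denominator <= 10 is p_1/q_1 = 2/1.
The closest fraction with denominator <= 10 is either p_1/q_1 or the intermediate fraction (k*p_1 + p_0)/(k*q_1 + q_0) with the largest k >= 1 whose denominator stays <= 10; these approach x as k grows, and every other convergent or intermediate fraction in range is farther away.
Largest k: floor((10 - q_0)/q_1) = floor((10 - 1)/1) = 9.
That gives (9*2 + 1)/(9*1 + 1) = 19/10.
Compare the errors: |x - 2/1| = |98*1 - 2*51|/(51*1) = 4/51, and |x - 19/10| = |98*10 - 19*51|/(51*10) = 11/510.
Cross-multiplying, 11*51 = 561 < 2040 = 4*510, so 11/510 is smaller: the intermediate fraction 19/10 is closer to x than 2/1.

19/10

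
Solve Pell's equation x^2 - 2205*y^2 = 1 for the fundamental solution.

(x, y) = (51841, 1104)

First expand sqrt(2205) as a continued fraction. With x_i = (sqrt(2205) + m_i)/d_i and (m_0, d_0) = (0, 1): a_0 = floor(sqrt(2205)) = 46, since 46^2 = 2116 <= 2205 < 2209 = 47^2.
Iterate m_{i+1} = d_i*a_i - m_i, d_{i+1} = (2205 - m_{i+1}^2)/d_i, a_{i+1} = floor((a_0 + m_{i+1})/d_{i+1}):
  m_1 = 1*46 - 0 = 46, d_1 = (2205 - 46^2)/1 = 89/1 = 89, a_1 = floor((46 + 46)/89) = 1.
  m_2 = 89*1 - 46 = 43, d_2 = (2205 - 43^2)/89 = 356/89 = 4, a_2 = floor((46 + 43)/4) = 22.
  m_3 = 4*22 - 43 = 45, d_3 = (2205 - 45^2)/4 = 180/4 = 45, a_3 = floor((46 + 45)/45) = 2.
  m_4 = 45*2 - 45 = 45, d_4 = (2205 - 45^2)/45 = 180/45 = 4, a_4 = floor((46 + 45)/4) = 22.
  m_5 = 4*22 - 45 = 43, d_5 = (2205 - 43^2)/4 = 356/4 = 89, a_5 = floor((46 + 43)/89) = 1.
  m_6 = 89*1 - 43 = 46, d_6 = (2205 - 46^2)/89 = 89/89 = 1, a_6 = floor((46 + 46)/1) = 92.
  m_7 = 1*92 - 46 = 46, d_7 = (2205 - 46^2)/1 = 89/1 = 89: (m_7, d_7) = (m_1, d_1) = (46, 89), so from here the quotients repeat a_1, ..., a_6; the period length is 6.
So sqrt(2205) = [46; (1, 22, 2, 22, 1, 92)] with period length k = 6.
k is even, so the fundamental solution of x^2 - 2205y^2 = 1 is (p_{k-1}, q_{k-1}) = (p_5, q_5); compute convergents through index 5.
Convergents (p_i = a_i*p_{i-1} + p_{i-2}, q_i = a_i*q_{i-1} + q_{i-2} with p_{-2}=0, p_{-1}=1, q_{-2}=1, q_{-1}=0):
  i=0: a_0=46, p_0 = 46*1 + 0 = 46, q_0 = 46*0 + 1 = 1.
  i=1: a_1=1, p_1 = 1*46 + 1 = 47, q_1 = 1*1 + 0 = 1.
  i=2: a_2=22, p_2 = 22*47 + 46 = 1080, q_2 = 22*1 + 1 = 23.
  i=3: a_3=2, p_3 = 2*1080 + 47 = 2207, q_3 = 2*23 + 1 = 47.
  i=4: a_4=22, p_4 = 22*2207 + 1080 = 49634, q_4 = 22*47 + 23 = 1057.
  i=5: a_5=1, p_5 = 1*49634 + 2207 = 51841, q_5 = 1*1057 + 47 = 1104.
Check: 51841^2 - 2205*1104^2 = 2687489281 - 2687489280 = 1, so (x, y) = (51841, 1104) solves the equation, and by the theorem it is the least positive solution.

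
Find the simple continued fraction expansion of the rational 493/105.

Run the Euclidean algorithm on 493 and 105; the successive quotients are the partial quotients a_0, a_1, ... (each step inverts the fractional part left over by the previous one):
  493 = 4*105 + 73, so a_0 = 4.
  105 = 1*73 + 32, so a_1 = 1.
  73 = 2*32 + 9, so a_2 = 2.
  32 = 3*9 + 5, so a_3 = 3.
  9 = 1*5 + 4, so a_4 = 1.
  5 = 1*4 + 1, so a_5 = 1.
  4 = 4*1 + 0, so a_6 = 4.
The remainder reaches 0 after 7 divisions, so the expansion has 7 partial quotients, read off in order.

[4; 1, 2, 3, 1, 1, 4]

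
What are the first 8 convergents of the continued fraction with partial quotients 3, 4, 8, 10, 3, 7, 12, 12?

3/1, 13/4, 107/33, 1083/334, 3356/1035, 24575/7579, 298256/91983, 3603647/1111375

Using the convergent recurrence p_i = a_i*p_{i-1} + p_{i-2}, q_i = a_i*q_{i-1} + q_{i-2} with p_{-2}=0, p_{-1}=1, q_{-2}=1, q_{-1}=0:
  i=0: a_0=3, p_0 = 3*1 + 0 = 3, q_0 = 3*0 + 1 = 1.
  i=1: a_1=4, p_1 = 4*3 + 1 = 13, q_1 = 4*1 + 0 = 4.
  i=2: a_2=8, p_2 = 8*13 + 3 = 107, q_2 = 8*4 + 1 = 33.
  i=3: a_3=10, p_3 = 10*107 + 13 = 1083, q_3 = 10*33 + 4 = 334.
  i=4: a_4=3, p_4 = 3*1083 + 107 = 3356, q_4 = 3*334 + 33 = 1035.
  i=5: a_5=7, p_5 = 7*3356 + 1083 = 24575, q_5 = 7*1035 + 334 = 7579.
  i=6: a_6=12, p_6 = 12*24575 + 3356 = 298256, q_6 = 12*7579 + 1035 = 91983.
  i=7: a_7=12, p_7 = 12*298256 + 24575 = 3603647, q_7 = 12*91983 + 7579 = 1111375.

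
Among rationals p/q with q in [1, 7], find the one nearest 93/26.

Expand x = 93/26 as a continued fraction with the Euclidean algorithm:
  93 = 3*26 + 15, so a_0 = 3.
  26 = 1*15 + 11, so a_1 = 1.
  15 = 1*11 + 4, so a_2 = 1.
  11 = 2*4 + 3, so a_3 = 2.
  4 = 1*3 + 1, so a_4 = 1.
  3 = 3*1 + 0, so a_5 = 3.
so x = [3; 1, 1, 2, 1, 3].
Convergents (p_i = a_i*p_{i-1} + p_{i-2}, q_i = a_i*q_{i-1} + q_{i-2} with p_{-2}=0, p_{-1}=1, q_{-2}=1, q_{-1}=0), until the denominator exceeds 7:
  i=0: a_0=3, p_0 = 3*1 + 0 = 3, q_0 = 3*0 + 1 = 1.
  i=1: a_1=1, p_1 = 1*3 + 1 = 4, q_1 = 1*1 + 0 = 1.
  i=2: a_2=1, p_2 = 1*4 + 3 = 7, q_2 = 1*1 + 1 = 2.
  i=3: a_3=2, p_3 = 2*7 + 4 = 18, q_3 = 2*2 + 1 = 5.
  i=4: a_4=1, p_4 = 1*18 + 7 = 25, q_4 = 1*5 + 2 = 7.
  i=5: a_5=3, p_5 = 3*25 + 18 = 93, q_5 = 3*7 + 5 = 26.
q_5 = 26 > 7, so the last convergent with denominator <= 7 is p_4/q_4 = 25/7.
The closest fraction with denominator <= 7 is either p_4/q_4 or the intermediate fraction (k*p_4 + p_3)/(k*q_4 + q_3) with the largest k >= 1 whose denominator stays <= 7; these approach x as k grows, and every other convergent or intermediate fraction in range is farther away.
Largest k: floor((7 - q_3)/q_4) = floor((7 - 5)/7) = 0.
Since k = 0, no intermediate fraction beyond p_4/q_4 has denominator <= 7, so the convergent 25/7 is the closest (its error is |93*7 - 25*26|/(26*7) = 1/182).

25/7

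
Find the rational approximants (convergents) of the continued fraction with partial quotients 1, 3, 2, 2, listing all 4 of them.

1/1, 4/3, 9/7, 22/17

Using the convergent recurrence p_i = a_i*p_{i-1} + p_{i-2}, q_i = a_i*q_{i-1} + q_{i-2} with p_{-2}=0, p_{-1}=1, q_{-2}=1, q_{-1}=0:
  i=0: a_0=1, p_0 = 1*1 + 0 = 1, q_0 = 1*0 + 1 = 1.
  i=1: a_1=3, p_1 = 3*1 + 1 = 4, q_1 = 3*1 + 0 = 3.
  i=2: a_2=2, p_2 = 2*4 + 1 = 9, q_2 = 2*3 + 1 = 7.
  i=3: a_3=2, p_3 = 2*9 + 4 = 22, q_3 = 2*7 + 3 = 17.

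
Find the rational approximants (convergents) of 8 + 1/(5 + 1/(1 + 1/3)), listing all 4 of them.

Using the convergent recurrence p_i = a_i*p_{i-1} + p_{i-2}, q_i = a_i*q_{i-1} + q_{i-2} with p_{-2}=0, p_{-1}=1, q_{-2}=1, q_{-1}=0:
  i=0: a_0=8, p_0 = 8*1 + 0 = 8, q_0 = 8*0 + 1 = 1.
  i=1: a_1=5, p_1 = 5*8 + 1 = 41, q_1 = 5*1 + 0 = 5.
  i=2: a_2=1, p_2 = 1*41 + 8 = 49, q_2 = 1*5 + 1 = 6.
  i=3: a_3=3, p_3 = 3*49 + 41 = 188, q_3 = 3*6 + 5 = 23.

8/1, 41/5, 49/6, 188/23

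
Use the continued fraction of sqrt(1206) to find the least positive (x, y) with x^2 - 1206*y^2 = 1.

First expand sqrt(1206) as a continued fraction. With x_i = (sqrt(1206) + m_i)/d_i and (m_0, d_0) = (0, 1): a_0 = floor(sqrt(1206)) = 34, since 34^2 = 1156 <= 1206 < 1225 = 35^2.
Iterate m_{i+1} = d_i*a_i - m_i, d_{i+1} = (1206 - m_{i+1}^2)/d_i, a_{i+1} = floor((a_0 + m_{i+1})/d_{i+1}):
  m_1 = 1*34 - 0 = 34, d_1 = (1206 - 34^2)/1 = 50/1 = 50, a_1 = floor((34 + 34)/50) = 1.
  m_2 = 50*1 - 34 = 16, d_2 = (1206 - 16^2)/50 = 950/50 = 19, a_2 = floor((34 + 16)/19) = 2.
  m_3 = 19*2 - 16 = 22, d_3 = (1206 - 22^2)/19 = 722/19 = 38, a_3 = floor((34 + 22)/38) = 1.
  m_4 = 38*1 - 22 = 16, d_4 = (1206 - 16^2)/38 = 950/38 = 25, a_4 = floor((34 + 16)/25) = 2.
  m_5 = 25*2 - 16 = 34, d_5 = (1206 - 34^2)/25 = 50/25 = 2, a_5 = floor((34 + 34)/2) = 34.
  m_6 = 2*34 - 34 = 34, d_6 = (1206 - 34^2)/2 = 50/2 = 25, a_6 = floor((34 + 34)/25) = 2.
  m_7 = 25*2 - 34 = 16, d_7 = (1206 - 16^2)/25 = 950/25 = 38, a_7 = floor((34 + 16)/38) = 1.
  m_8 = 38*1 - 16 = 22, d_8 = (1206 - 22^2)/38 = 722/38 = 19, a_8 = floor((34 + 22)/19) = 2.
  m_9 = 19*2 - 22 = 16, d_9 = (1206 - 16^2)/19 = 950/19 = 50, a_9 = floor((34 + 16)/50) = 1.
  m_10 = 50*1 - 16 = 34, d_10 = (1206 - 34^2)/50 = 50/50 = 1, a_10 = floor((34 + 34)/1) = 68.
  m_11 = 1*68 - 34 = 34, d_11 = (1206 - 34^2)/1 = 50/1 = 50: (m_11, d_11) = (m_1, d_1) = (34, 50), so from here the quotients repeat a_1, ..., a_10; the period length is 10.
So sqrt(1206) = [34; (1, 2, 1, 2, 34, 2, 1, 2, 1, 68)] with period length k = 10.
k is even, so the fundamental solution of x^2 - 1206y^2 = 1 is (p_{k-1}, q_{k-1}) = (p_9, q_9); compute convergents through index 9.
Convergents (p_i = a_i*p_{i-1} + p_{i-2}, q_i = a_i*q_{i-1} + q_{i-2} with p_{-2}=0, p_{-1}=1, q_{-2}=1, q_{-1}=0):
  i=0: a_0=34, p_0 = 34*1 + 0 = 34, q_0 = 34*0 + 1 = 1.
  i=1: a_1=1, p_1 = 1*34 + 1 = 35, q_1 = 1*1 + 0 = 1.
  i=2: a_2=2, p_2 = 2*35 + 34 = 104, q_2 = 2*1 + 1 = 3.
  i=3: a_3=1, p_3 = 1*104 + 35 = 139, q_3 = 1*3 + 1 = 4.
  i=4: a_4=2, p_4 = 2*139 + 104 = 382, q_4 = 2*4 + 3 = 11.
  i=5: a_5=34, p_5 = 34*382 + 139 = 13127, q_5 = 34*11 + 4 = 378.
  i=6: a_6=2, p_6 = 2*13127 + 382 = 26636, q_6 = 2*378 + 11 = 767.
  i=7: a_7=1, p_7 = 1*26636 + 13127 = 39763, q_7 = 1*767 + 378 = 1145.
  i=8: a_8=2, p_8 = 2*39763 + 26636 = 106162, q_8 = 2*1145 + 767 = 3057.
  i=9: a_9=1, p_9 = 1*106162 + 39763 = 145925, q_9 = 1*3057 + 1145 = 4202.
Check: 145925^2 - 1206*4202^2 = 21294105625 - 21294105624 = 1, so (x, y) = (145925, 4202) solves the equation, and by the theorem it is the least positive solution.

(x, y) = (145925, 4202)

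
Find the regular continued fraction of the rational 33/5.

Run the Euclidean algorithm on 33 and 5; the successive quotients are the partial quotients a_0, a_1, ... (each step inverts the fractional part left over by the previous one):
  33 = 6*5 + 3, so a_0 = 6.
  5 = 1*3 + 2, so a_1 = 1.
  3 = 1*2 + 1, so a_2 = 1.
  2 = 2*1 + 0, so a_3 = 2.
The remainder reaches 0 after 4 divisions, so the expansion has 4 partial quotients, read off in order.

[6; 1, 1, 2]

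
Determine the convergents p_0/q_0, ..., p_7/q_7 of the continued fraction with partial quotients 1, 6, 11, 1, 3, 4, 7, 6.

1/1, 7/6, 78/67, 85/73, 333/286, 1417/1217, 10252/8805, 62929/54047

Using the convergent recurrence p_i = a_i*p_{i-1} + p_{i-2}, q_i = a_i*q_{i-1} + q_{i-2} with p_{-2}=0, p_{-1}=1, q_{-2}=1, q_{-1}=0:
  i=0: a_0=1, p_0 = 1*1 + 0 = 1, q_0 = 1*0 + 1 = 1.
  i=1: a_1=6, p_1 = 6*1 + 1 = 7, q_1 = 6*1 + 0 = 6.
  i=2: a_2=11, p_2 = 11*7 + 1 = 78, q_2 = 11*6 + 1 = 67.
  i=3: a_3=1, p_3 = 1*78 + 7 = 85, q_3 = 1*67 + 6 = 73.
  i=4: a_4=3, p_4 = 3*85 + 78 = 333, q_4 = 3*73 + 67 = 286.
  i=5: a_5=4, p_5 = 4*333 + 85 = 1417, q_5 = 4*286 + 73 = 1217.
  i=6: a_6=7, p_6 = 7*1417 + 333 = 10252, q_6 = 7*1217 + 286 = 8805.
  i=7: a_7=6, p_7 = 6*10252 + 1417 = 62929, q_7 = 6*8805 + 1217 = 54047.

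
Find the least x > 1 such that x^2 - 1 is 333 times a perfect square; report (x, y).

(x, y) = (73, 4)

First expand sqrt(333) as a continued fraction. With x_i = (sqrt(333) + m_i)/d_i and (m_0, d_0) = (0, 1): a_0 = floor(sqrt(333)) = 18, since 18^2 = 324 <= 333 < 361 = 19^2.
Iterate m_{i+1} = d_i*a_i - m_i, d_{i+1} = (333 - m_{i+1}^2)/d_i, a_{i+1} = floor((a_0 + m_{i+1})/d_{i+1}):
  m_1 = 1*18 - 0 = 18, d_1 = (333 - 18^2)/1 = 9/1 = 9, a_1 = floor((18 + 18)/9) = 4.
  m_2 = 9*4 - 18 = 18, d_2 = (333 - 18^2)/9 = 9/9 = 1, a_2 = floor((18 + 18)/1) = 36.
  m_3 = 1*36 - 18 = 18, d_3 = (333 - 18^2)/1 = 9/1 = 9: (m_3, d_3) = (m_1, d_1) = (18, 9), so from here the quotients repeat a_1, a_2; the period length is 2.
So sqrt(333) = [18; (4, 36)] with period length k = 2.
k is even, so the fundamental solution of x^2 - 333y^2 = 1 is (p_{k-1}, q_{k-1}) = (p_1, q_1); compute convergents through index 1.
Convergents (p_i = a_i*p_{i-1} + p_{i-2}, q_i = a_i*q_{i-1} + q_{i-2} with p_{-2}=0, p_{-1}=1, q_{-2}=1, q_{-1}=0):
  i=0: a_0=18, p_0 = 18*1 + 0 = 18, q_0 = 18*0 + 1 = 1.
  i=1: a_1=4, p_1 = 4*18 + 1 = 73, q_1 = 4*1 + 0 = 4.
Check: 73^2 - 333*4^2 = 5329 - 5328 = 1, so (x, y) = (73, 4) solves the equation, and by the theorem it is the least positive solution.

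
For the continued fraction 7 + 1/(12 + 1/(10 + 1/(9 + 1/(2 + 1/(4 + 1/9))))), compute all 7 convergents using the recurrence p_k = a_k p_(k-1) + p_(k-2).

Using the convergent recurrence p_i = a_i*p_{i-1} + p_{i-2}, q_i = a_i*q_{i-1} + q_{i-2} with p_{-2}=0, p_{-1}=1, q_{-2}=1, q_{-1}=0:
  i=0: a_0=7, p_0 = 7*1 + 0 = 7, q_0 = 7*0 + 1 = 1.
  i=1: a_1=12, p_1 = 12*7 + 1 = 85, q_1 = 12*1 + 0 = 12.
  i=2: a_2=10, p_2 = 10*85 + 7 = 857, q_2 = 10*12 + 1 = 121.
  i=3: a_3=9, p_3 = 9*857 + 85 = 7798, q_3 = 9*121 + 12 = 1101.
  i=4: a_4=2, p_4 = 2*7798 + 857 = 16453, q_4 = 2*1101 + 121 = 2323.
  i=5: a_5=4, p_5 = 4*16453 + 7798 = 73610, q_5 = 4*2323 + 1101 = 10393.
  i=6: a_6=9, p_6 = 9*73610 + 16453 = 678943, q_6 = 9*10393 + 2323 = 95860.

7/1, 85/12, 857/121, 7798/1101, 16453/2323, 73610/10393, 678943/95860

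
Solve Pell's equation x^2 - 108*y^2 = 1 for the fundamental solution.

First expand sqrt(108) as a continued fraction. With x_i = (sqrt(108) + m_i)/d_i and (m_0, d_0) = (0, 1): a_0 = floor(sqrt(108)) = 10, since 10^2 = 100 <= 108 < 121 = 11^2.
Iterate m_{i+1} = d_i*a_i - m_i, d_{i+1} = (108 - m_{i+1}^2)/d_i, a_{i+1} = floor((a_0 + m_{i+1})/d_{i+1}):
  m_1 = 1*10 - 0 = 10, d_1 = (108 - 10^2)/1 = 8/1 = 8, a_1 = floor((10 + 10)/8) = 2.
  m_2 = 8*2 - 10 = 6, d_2 = (108 - 6^2)/8 = 72/8 = 9, a_2 = floor((10 + 6)/9) = 1.
  m_3 = 9*1 - 6 = 3, d_3 = (108 - 3^2)/9 = 99/9 = 11, a_3 = floor((10 + 3)/11) = 1.
  m_4 = 11*1 - 3 = 8, d_4 = (108 - 8^2)/11 = 44/11 = 4, a_4 = floor((10 + 8)/4) = 4.
  m_5 = 4*4 - 8 = 8, d_5 = (108 - 8^2)/4 = 44/4 = 11, a_5 = floor((10 + 8)/11) = 1.
  m_6 = 11*1 - 8 = 3, d_6 = (108 - 3^2)/11 = 99/11 = 9, a_6 = floor((10 + 3)/9) = 1.
  m_7 = 9*1 - 3 = 6, d_7 = (108 - 6^2)/9 = 72/9 = 8, a_7 = floor((10 + 6)/8) = 2.
  m_8 = 8*2 - 6 = 10, d_8 = (108 - 10^2)/8 = 8/8 = 1, a_8 = floor((10 + 10)/1) = 20.
  m_9 = 1*20 - 10 = 10, d_9 = (108 - 10^2)/1 = 8/1 = 8: (m_9, d_9) = (m_1, d_1) = (10, 8), so from here the quotients repeat a_1, ..., a_8; the period length is 8.
So sqrt(108) = [10; (2, 1, 1, 4, 1, 1, 2, 20)] with period length k = 8.
k is even, so the fundamental solution of x^2 - 108y^2 = 1 is (p_{k-1}, q_{k-1}) = (p_7, q_7); compute convergents through index 7.
Convergents (p_i = a_i*p_{i-1} + p_{i-2}, q_i = a_i*q_{i-1} + q_{i-2} with p_{-2}=0, p_{-1}=1, q_{-2}=1, q_{-1}=0):
  i=0: a_0=10, p_0 = 10*1 + 0 = 10, q_0 = 10*0 + 1 = 1.
  i=1: a_1=2, p_1 = 2*10 + 1 = 21, q_1 = 2*1 + 0 = 2.
  i=2: a_2=1, p_2 = 1*21 + 10 = 31, q_2 = 1*2 + 1 = 3.
  i=3: a_3=1, p_3 = 1*31 + 21 = 52, q_3 = 1*3 + 2 = 5.
  i=4: a_4=4, p_4 = 4*52 + 31 = 239, q_4 = 4*5 + 3 = 23.
  i=5: a_5=1, p_5 = 1*239 + 52 = 291, q_5 = 1*23 + 5 = 28.
  i=6: a_6=1, p_6 = 1*291 + 239 = 530, q_6 = 1*28 + 23 = 51.
  i=7: a_7=2, p_7 = 2*530 + 291 = 1351, q_7 = 2*51 + 28 = 130.
Check: 1351^2 - 108*130^2 = 1825201 - 1825200 = 1, so (x, y) = (1351, 130) solves the equation, and by the theorem it is the least positive solution.

(x, y) = (1351, 130)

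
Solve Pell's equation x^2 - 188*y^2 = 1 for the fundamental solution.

(x, y) = (4607, 336)

First expand sqrt(188) as a continued fraction. With x_i = (sqrt(188) + m_i)/d_i and (m_0, d_0) = (0, 1): a_0 = floor(sqrt(188)) = 13, since 13^2 = 169 <= 188 < 196 = 14^2.
Iterate m_{i+1} = d_i*a_i - m_i, d_{i+1} = (188 - m_{i+1}^2)/d_i, a_{i+1} = floor((a_0 + m_{i+1})/d_{i+1}):
  m_1 = 1*13 - 0 = 13, d_1 = (188 - 13^2)/1 = 19/1 = 19, a_1 = floor((13 + 13)/19) = 1.
  m_2 = 19*1 - 13 = 6, d_2 = (188 - 6^2)/19 = 152/19 = 8, a_2 = floor((13 + 6)/8) = 2.
  m_3 = 8*2 - 6 = 10, d_3 = (188 - 10^2)/8 = 88/8 = 11, a_3 = floor((13 + 10)/11) = 2.
  m_4 = 11*2 - 10 = 12, d_4 = (188 - 12^2)/11 = 44/11 = 4, a_4 = floor((13 + 12)/4) = 6.
  m_5 = 4*6 - 12 = 12, d_5 = (188 - 12^2)/4 = 44/4 = 11, a_5 = floor((13 + 12)/11) = 2.
  m_6 = 11*2 - 12 = 10, d_6 = (188 - 10^2)/11 = 88/11 = 8, a_6 = floor((13 + 10)/8) = 2.
  m_7 = 8*2 - 10 = 6, d_7 = (188 - 6^2)/8 = 152/8 = 19, a_7 = floor((13 + 6)/19) = 1.
  m_8 = 19*1 - 6 = 13, d_8 = (188 - 13^2)/19 = 19/19 = 1, a_8 = floor((13 + 13)/1) = 26.
  m_9 = 1*26 - 13 = 13, d_9 = (188 - 13^2)/1 = 19/1 = 19: (m_9, d_9) = (m_1, d_1) = (13, 19), so from here the quotients repeat a_1, ..., a_8; the period length is 8.
So sqrt(188) = [13; (1, 2, 2, 6, 2, 2, 1, 26)] with period length k = 8.
k is even, so the fundamental solution of x^2 - 188y^2 = 1 is (p_{k-1}, q_{k-1}) = (p_7, q_7); compute convergents through index 7.
Convergents (p_i = a_i*p_{i-1} + p_{i-2}, q_i = a_i*q_{i-1} + q_{i-2} with p_{-2}=0, p_{-1}=1, q_{-2}=1, q_{-1}=0):
  i=0: a_0=13, p_0 = 13*1 + 0 = 13, q_0 = 13*0 + 1 = 1.
  i=1: a_1=1, p_1 = 1*13 + 1 = 14, q_1 = 1*1 + 0 = 1.
  i=2: a_2=2, p_2 = 2*14 + 13 = 41, q_2 = 2*1 + 1 = 3.
  i=3: a_3=2, p_3 = 2*41 + 14 = 96, q_3 = 2*3 + 1 = 7.
  i=4: a_4=6, p_4 = 6*96 + 41 = 617, q_4 = 6*7 + 3 = 45.
  i=5: a_5=2, p_5 = 2*617 + 96 = 1330, q_5 = 2*45 + 7 = 97.
  i=6: a_6=2, p_6 = 2*1330 + 617 = 3277, q_6 = 2*97 + 45 = 239.
  i=7: a_7=1, p_7 = 1*3277 + 1330 = 4607, q_7 = 1*239 + 97 = 336.
Check: 4607^2 - 188*336^2 = 21224449 - 21224448 = 1, so (x, y) = (4607, 336) solves the equation, and by the theorem it is the least positive solution.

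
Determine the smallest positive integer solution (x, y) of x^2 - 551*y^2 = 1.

First expand sqrt(551) as a continued fraction. With x_i = (sqrt(551) + m_i)/d_i and (m_0, d_0) = (0, 1): a_0 = floor(sqrt(551)) = 23, since 23^2 = 529 <= 551 < 576 = 24^2.
Iterate m_{i+1} = d_i*a_i - m_i, d_{i+1} = (551 - m_{i+1}^2)/d_i, a_{i+1} = floor((a_0 + m_{i+1})/d_{i+1}):
  m_1 = 1*23 - 0 = 23, d_1 = (551 - 23^2)/1 = 22/1 = 22, a_1 = floor((23 + 23)/22) = 2.
  m_2 = 22*2 - 23 = 21, d_2 = (551 - 21^2)/22 = 110/22 = 5, a_2 = floor((23 + 21)/5) = 8.
  m_3 = 5*8 - 21 = 19, d_3 = (551 - 19^2)/5 = 190/5 = 38, a_3 = floor((23 + 19)/38) = 1.
  m_4 = 38*1 - 19 = 19, d_4 = (551 - 19^2)/38 = 190/38 = 5, a_4 = floor((23 + 19)/5) = 8.
  m_5 = 5*8 - 19 = 21, d_5 = (551 - 21^2)/5 = 110/5 = 22, a_5 = floor((23 + 21)/22) = 2.
  m_6 = 22*2 - 21 = 23, d_6 = (551 - 23^2)/22 = 22/22 = 1, a_6 = floor((23 + 23)/1) = 46.
  m_7 = 1*46 - 23 = 23, d_7 = (551 - 23^2)/1 = 22/1 = 22: (m_7, d_7) = (m_1, d_1) = (23, 22), so from here the quotients repeat a_1, ..., a_6; the period length is 6.
So sqrt(551) = [23; (2, 8, 1, 8, 2, 46)] with period length k = 6.
k is even, so the fundamental solution of x^2 - 551y^2 = 1 is (p_{k-1}, q_{k-1}) = (p_5, q_5); compute convergents through index 5.
Convergents (p_i = a_i*p_{i-1} + p_{i-2}, q_i = a_i*q_{i-1} + q_{i-2} with p_{-2}=0, p_{-1}=1, q_{-2}=1, q_{-1}=0):
  i=0: a_0=23, p_0 = 23*1 + 0 = 23, q_0 = 23*0 + 1 = 1.
  i=1: a_1=2, p_1 = 2*23 + 1 = 47, q_1 = 2*1 + 0 = 2.
  i=2: a_2=8, p_2 = 8*47 + 23 = 399, q_2 = 8*2 + 1 = 17.
  i=3: a_3=1, p_3 = 1*399 + 47 = 446, q_3 = 1*17 + 2 = 19.
  i=4: a_4=8, p_4 = 8*446 + 399 = 3967, q_4 = 8*19 + 17 = 169.
  i=5: a_5=2, p_5 = 2*3967 + 446 = 8380, q_5 = 2*169 + 19 = 357.
Check: 8380^2 - 551*357^2 = 70224400 - 70224399 = 1, so (x, y) = (8380, 357) solves the equation, and by the theorem it is the least positive solution.

(x, y) = (8380, 357)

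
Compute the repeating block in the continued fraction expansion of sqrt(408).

Write x_i = (sqrt(408) + m_i)/d_i with (m_0, d_0) = (0, 1). a_0 = floor(sqrt(408)) = 20, since 20^2 = 400 <= 408 < 441 = 21^2.
Iterate m_{i+1} = d_i*a_i - m_i, d_{i+1} = (408 - m_{i+1}^2)/d_i, a_{i+1} = floor((a_0 + m_{i+1})/d_{i+1}):
  m_1 = 1*20 - 0 = 20, d_1 = (408 - 20^2)/1 = 8/1 = 8, a_1 = floor((20 + 20)/8) = 5.
  m_2 = 8*5 - 20 = 20, d_2 = (408 - 20^2)/8 = 8/8 = 1, a_2 = floor((20 + 20)/1) = 40.
  m_3 = 1*40 - 20 = 20, d_3 = (408 - 20^2)/1 = 8/1 = 8: (m_3, d_3) = (m_1, d_1) = (20, 8), so from here the quotients repeat a_1, a_2; the period length is 2.
Hence the expansion of sqrt(408) is a_0 = 20 followed by the repeating block 5, 40 (period 2).

[20; (5, 40)]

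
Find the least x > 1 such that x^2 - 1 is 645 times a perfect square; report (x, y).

(x, y) = (1024001, 40320)

First expand sqrt(645) as a continued fraction. With x_i = (sqrt(645) + m_i)/d_i and (m_0, d_0) = (0, 1): a_0 = floor(sqrt(645)) = 25, since 25^2 = 625 <= 645 < 676 = 26^2.
Iterate m_{i+1} = d_i*a_i - m_i, d_{i+1} = (645 - m_{i+1}^2)/d_i, a_{i+1} = floor((a_0 + m_{i+1})/d_{i+1}):
  m_1 = 1*25 - 0 = 25, d_1 = (645 - 25^2)/1 = 20/1 = 20, a_1 = floor((25 + 25)/20) = 2.
  m_2 = 20*2 - 25 = 15, d_2 = (645 - 15^2)/20 = 420/20 = 21, a_2 = floor((25 + 15)/21) = 1.
  m_3 = 21*1 - 15 = 6, d_3 = (645 - 6^2)/21 = 609/21 = 29, a_3 = floor((25 + 6)/29) = 1.
  m_4 = 29*1 - 6 = 23, d_4 = (645 - 23^2)/29 = 116/29 = 4, a_4 = floor((25 + 23)/4) = 12.
  m_5 = 4*12 - 23 = 25, d_5 = (645 - 25^2)/4 = 20/4 = 5, a_5 = floor((25 + 25)/5) = 10.
  m_6 = 5*10 - 25 = 25, d_6 = (645 - 25^2)/5 = 20/5 = 4, a_6 = floor((25 + 25)/4) = 12.
  m_7 = 4*12 - 25 = 23, d_7 = (645 - 23^2)/4 = 116/4 = 29, a_7 = floor((25 + 23)/29) = 1.
  m_8 = 29*1 - 23 = 6, d_8 = (645 - 6^2)/29 = 609/29 = 21, a_8 = floor((25 + 6)/21) = 1.
  m_9 = 21*1 - 6 = 15, d_9 = (645 - 15^2)/21 = 420/21 = 20, a_9 = floor((25 + 15)/20) = 2.
  m_10 = 20*2 - 15 = 25, d_10 = (645 - 25^2)/20 = 20/20 = 1, a_10 = floor((25 + 25)/1) = 50.
  m_11 = 1*50 - 25 = 25, d_11 = (645 - 25^2)/1 = 20/1 = 20: (m_11, d_11) = (m_1, d_1) = (25, 20), so from here the quotients repeat a_1, ..., a_10; the period length is 10.
So sqrt(645) = [25; (2, 1, 1, 12, 10, 12, 1, 1, 2, 50)] with period length k = 10.
k is even, so the fundamental solution of x^2 - 645y^2 = 1 is (p_{k-1}, q_{k-1}) = (p_9, q_9); compute convergents through index 9.
Convergents (p_i = a_i*p_{i-1} + p_{i-2}, q_i = a_i*q_{i-1} + q_{i-2} with p_{-2}=0, p_{-1}=1, q_{-2}=1, q_{-1}=0):
  i=0: a_0=25, p_0 = 25*1 + 0 = 25, q_0 = 25*0 + 1 = 1.
  i=1: a_1=2, p_1 = 2*25 + 1 = 51, q_1 = 2*1 + 0 = 2.
  i=2: a_2=1, p_2 = 1*51 + 25 = 76, q_2 = 1*2 + 1 = 3.
  i=3: a_3=1, p_3 = 1*76 + 51 = 127, q_3 = 1*3 + 2 = 5.
  i=4: a_4=12, p_4 = 12*127 + 76 = 1600, q_4 = 12*5 + 3 = 63.
  i=5: a_5=10, p_5 = 10*1600 + 127 = 16127, q_5 = 10*63 + 5 = 635.
  i=6: a_6=12, p_6 = 12*16127 + 1600 = 195124, q_6 = 12*635 + 63 = 7683.
  i=7: a_7=1, p_7 = 1*195124 + 16127 = 211251, q_7 = 1*7683 + 635 = 8318.
  i=8: a_8=1, p_8 = 1*211251 + 195124 = 406375, q_8 = 1*8318 + 7683 = 16001.
  i=9: a_9=2, p_9 = 2*406375 + 211251 = 1024001, q_9 = 2*16001 + 8318 = 40320.
Check: 1024001^2 - 645*40320^2 = 1048578048001 - 1048578048000 = 1, so (x, y) = (1024001, 40320) solves the equation, and by the theorem it is the least positive solution.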